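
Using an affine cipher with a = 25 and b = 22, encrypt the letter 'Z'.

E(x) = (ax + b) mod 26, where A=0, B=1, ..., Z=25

Step 1: Convert 'Z' to number: x = 25.
Step 2: E(25) = (25 * 25 + 22) mod 26 = 647 mod 26 = 23.
Step 3: Convert 23 back to letter: X.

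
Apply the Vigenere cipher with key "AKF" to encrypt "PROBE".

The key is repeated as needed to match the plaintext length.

Step 1: Repeat key to match plaintext length:
  Plaintext: PROBE
  Key:       AKFAK
Step 2: Encrypt each letter:
  P(15) + A(0) = (15+0) mod 26 = 15 = P
  R(17) + K(10) = (17+10) mod 26 = 1 = B
  O(14) + F(5) = (14+5) mod 26 = 19 = T
  B(1) + A(0) = (1+0) mod 26 = 1 = B
  E(4) + K(10) = (4+10) mod 26 = 14 = O
Ciphertext: PBTBO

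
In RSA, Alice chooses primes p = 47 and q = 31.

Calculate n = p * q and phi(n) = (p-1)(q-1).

Step 1: n = p * q = 47 * 31 = 1457.
Step 2: phi(n) = (p-1)(q-1) = 46 * 30 = 1380.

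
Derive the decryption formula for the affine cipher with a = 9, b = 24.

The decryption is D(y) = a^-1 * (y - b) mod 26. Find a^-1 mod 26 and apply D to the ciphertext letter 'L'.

Step 1: Find a^-1, the modular inverse of 9 mod 26.
Step 2: We need 9 * a^-1 = 1 (mod 26).
Step 3: 9 * 3 = 27 = 1 * 26 + 1, so a^-1 = 3.
Step 4: D(y) = 3(y - 24) mod 26.
Step 5: Apply to 'L' (y = 11): D(11) = 3 * (11 - 24) mod 26 = 3 * -13 mod 26 = 13 -> 'N'.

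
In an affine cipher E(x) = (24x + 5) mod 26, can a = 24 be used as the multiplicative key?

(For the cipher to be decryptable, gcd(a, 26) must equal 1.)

Step 1: Compute gcd(24, 26).
Step 2: gcd(24, 26) = 2.
Since gcd = 2 != 1, 24 shares a common factor with 26, so it cannot be used.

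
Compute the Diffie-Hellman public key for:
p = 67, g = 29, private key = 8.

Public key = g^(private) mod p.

Step 1: A = g^a mod p = 29^8 mod 67.
  29^1 mod 67 = 29
  29^2 mod 67 = (29 * 29) mod 67 = 37
  29^3 mod 67 = (37 * 29) mod 67 = 1
  29^4 mod 67 = (1 * 29) mod 67 = 29
  29^5 mod 67 = (29 * 29) mod 67 = 37
  29^6 mod 67 = (37 * 29) mod 67 = 1
  29^7 mod 67 = (1 * 29) mod 67 = 29
  29^8 mod 67 = (29 * 29) mod 67 = 37
Result: A = 37.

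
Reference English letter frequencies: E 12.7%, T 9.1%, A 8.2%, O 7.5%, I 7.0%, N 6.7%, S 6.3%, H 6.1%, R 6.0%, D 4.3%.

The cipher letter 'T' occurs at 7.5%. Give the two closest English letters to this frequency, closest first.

Step 1: Observed frequency of 'T' is 7.5%.
Step 2: Compute distances to each reference frequency and sort:
  O (7.5%): difference = 0.0% <-- BEST
  I (7.0%): difference = 0.5% <-- RUNNER-UP
  A (8.2%): difference = 0.7%
  N (6.7%): difference = 0.8%
  S (6.3%): difference = 1.2%
Step 3: Most likely is 'O' (7.5%, diff 0.0%); second most likely is 'I' (7.0%, diff 0.5%).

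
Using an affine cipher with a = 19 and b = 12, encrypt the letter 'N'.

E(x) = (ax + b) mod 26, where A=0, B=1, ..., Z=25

Step 1: Convert 'N' to number: x = 13.
Step 2: E(13) = (19 * 13 + 12) mod 26 = 259 mod 26 = 25.
Step 3: Convert 25 back to letter: Z.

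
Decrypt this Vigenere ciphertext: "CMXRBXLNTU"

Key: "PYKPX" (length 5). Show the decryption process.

Step 1: Key 'PYKPX' has length 5. Extended key: PYKPXPYKPX
Step 2: Decrypt each position:
  C(2) - P(15) = 13 = N
  M(12) - Y(24) = 14 = O
  X(23) - K(10) = 13 = N
  R(17) - P(15) = 2 = C
  B(1) - X(23) = 4 = E
  X(23) - P(15) = 8 = I
  L(11) - Y(24) = 13 = N
  N(13) - K(10) = 3 = D
  T(19) - P(15) = 4 = E
  U(20) - X(23) = 23 = X
Plaintext: NONCEINDEX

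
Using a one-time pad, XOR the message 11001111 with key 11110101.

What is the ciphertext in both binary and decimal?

Step 1: Write out the XOR operation bit by bit:
  Message: 11001111
  Key:     11110101
  XOR:     00111010
Step 2: Convert to decimal: 00111010 = 58.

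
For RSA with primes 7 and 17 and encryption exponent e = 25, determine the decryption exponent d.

Step 1: n = 7 * 17 = 119.
Step 2: phi(n) = 6 * 16 = 96.
Step 3: Find d such that 25 * d = 1 (mod 96).
Step 4: d = 25^(-1) mod 96 = 73.
Verification: 25 * 73 = 1825 = 19 * 96 + 1.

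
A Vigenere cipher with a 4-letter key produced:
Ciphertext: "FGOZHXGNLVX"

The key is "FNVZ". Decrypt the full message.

Step 1: Key 'FNVZ' has length 4. Extended key: FNVZFNVZFNV
Step 2: Decrypt each position:
  F(5) - F(5) = 0 = A
  G(6) - N(13) = 19 = T
  O(14) - V(21) = 19 = T
  Z(25) - Z(25) = 0 = A
  H(7) - F(5) = 2 = C
  X(23) - N(13) = 10 = K
  G(6) - V(21) = 11 = L
  N(13) - Z(25) = 14 = O
  L(11) - F(5) = 6 = G
  V(21) - N(13) = 8 = I
  X(23) - V(21) = 2 = C
Plaintext: ATTACKLOGIC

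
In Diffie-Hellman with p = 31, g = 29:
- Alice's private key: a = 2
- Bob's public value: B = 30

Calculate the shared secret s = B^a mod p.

Step 1: s = B^a mod p = 30^2 mod 31.
  30^1 mod 31 = 30
  30^2 mod 31 = (30 * 30) mod 31 = 1
Result: shared secret = 1.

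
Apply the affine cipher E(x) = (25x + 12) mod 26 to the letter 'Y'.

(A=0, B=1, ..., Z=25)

Step 1: Convert 'Y' to number: x = 24.
Step 2: E(24) = (25 * 24 + 12) mod 26 = 612 mod 26 = 14.
Step 3: Convert 14 back to letter: O.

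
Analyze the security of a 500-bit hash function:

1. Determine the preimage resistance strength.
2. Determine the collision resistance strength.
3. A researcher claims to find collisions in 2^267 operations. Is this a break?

Step 1: Preimage resistance requires brute-force of 2^500 operations.
Step 2: Collision resistance (birthday bound) = 2^(500/2) = 2^250.
Step 3: The claimed attack costs 2^267 operations.
Step 4: Since 2^267 >= 2^250, the claimed attack is no faster than the generic birthday attack, so this does not break collision resistance.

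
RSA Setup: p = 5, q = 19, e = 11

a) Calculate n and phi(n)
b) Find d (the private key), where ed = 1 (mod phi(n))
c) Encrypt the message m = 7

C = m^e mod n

Step 1: n = 5 * 19 = 95.
Step 2: phi(n) = (5-1)(19-1) = 4 * 18 = 72.
Step 3: Find d = 11^(-1) mod 72 = 59.
  Verify: 11 * 59 = 649 = 1 (mod 72).
Step 4: C = 7^11 mod 95 = 68.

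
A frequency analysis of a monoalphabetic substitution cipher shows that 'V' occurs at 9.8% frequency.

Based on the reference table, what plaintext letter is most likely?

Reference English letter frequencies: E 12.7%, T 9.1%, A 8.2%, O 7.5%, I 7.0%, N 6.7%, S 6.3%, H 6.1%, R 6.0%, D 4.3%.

Step 1: The observed frequency is 9.8%.
Step 2: Compare with English frequencies:
  E: 12.7% (difference: 2.9%)
  T: 9.1% (difference: 0.7%) <-- closest
  A: 8.2% (difference: 1.6%)
  O: 7.5% (difference: 2.3%)
  I: 7.0% (difference: 2.8%)
  N: 6.7% (difference: 3.1%)
  S: 6.3% (difference: 3.5%)
  H: 6.1% (difference: 3.7%)
  R: 6.0% (difference: 3.8%)
  D: 4.3% (difference: 5.5%)
Step 3: 'V' most likely represents 'T' (frequency 9.1%).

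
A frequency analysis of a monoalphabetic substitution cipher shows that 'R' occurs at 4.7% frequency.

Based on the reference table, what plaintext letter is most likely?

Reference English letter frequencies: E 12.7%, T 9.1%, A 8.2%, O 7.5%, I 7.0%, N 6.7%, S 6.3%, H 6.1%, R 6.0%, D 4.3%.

Step 1: The observed frequency is 4.7%.
Step 2: Compare with English frequencies:
  E: 12.7% (difference: 8.0%)
  T: 9.1% (difference: 4.4%)
  A: 8.2% (difference: 3.5%)
  O: 7.5% (difference: 2.8%)
  I: 7.0% (difference: 2.3%)
  N: 6.7% (difference: 2.0%)
  S: 6.3% (difference: 1.6%)
  H: 6.1% (difference: 1.4%)
  R: 6.0% (difference: 1.3%)
  D: 4.3% (difference: 0.4%) <-- closest
Step 3: 'R' most likely represents 'D' (frequency 4.3%).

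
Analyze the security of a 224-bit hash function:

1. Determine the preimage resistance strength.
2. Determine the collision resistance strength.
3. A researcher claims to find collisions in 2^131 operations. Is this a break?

Step 1: Preimage resistance requires brute-force of 2^224 operations.
Step 2: Collision resistance (birthday bound) = 2^(224/2) = 2^112.
Step 3: The claimed attack costs 2^131 operations.
Step 4: Since 2^131 >= 2^112, the claimed attack is no faster than the generic birthday attack, so this does not break collision resistance.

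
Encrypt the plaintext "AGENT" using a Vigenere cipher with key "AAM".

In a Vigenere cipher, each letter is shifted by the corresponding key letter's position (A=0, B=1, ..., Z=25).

Step 1: Repeat key to match plaintext length:
  Plaintext: AGENT
  Key:       AAMAA
Step 2: Encrypt each letter:
  A(0) + A(0) = (0+0) mod 26 = 0 = A
  G(6) + A(0) = (6+0) mod 26 = 6 = G
  E(4) + M(12) = (4+12) mod 26 = 16 = Q
  N(13) + A(0) = (13+0) mod 26 = 13 = N
  T(19) + A(0) = (19+0) mod 26 = 19 = T
Ciphertext: AGQNT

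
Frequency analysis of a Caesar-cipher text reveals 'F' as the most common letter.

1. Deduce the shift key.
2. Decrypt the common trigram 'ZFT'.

Step 1: In English, 'E' is the most frequent letter (12.7%).
Step 2: The most frequent ciphertext letter is 'F' (position 5).
Step 3: Shift = (5 - 4) mod 26 = 1.
Step 4: Decrypt 'ZFT' by shifting back 1:
  Z -> Y
  F -> E
  T -> S
Step 5: 'ZFT' decrypts to 'YES'.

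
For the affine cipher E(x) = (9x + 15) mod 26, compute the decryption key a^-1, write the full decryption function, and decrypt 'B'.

Step 1: Find a^-1, the modular inverse of 9 mod 26.
Step 2: We need 9 * a^-1 = 1 (mod 26).
Step 3: 9 * 3 = 27 = 1 * 26 + 1, so a^-1 = 3.
Step 4: D(y) = 3(y - 15) mod 26.
Step 5: Apply to 'B' (y = 1): D(1) = 3 * (1 - 15) mod 26 = 3 * -14 mod 26 = 10 -> 'K'.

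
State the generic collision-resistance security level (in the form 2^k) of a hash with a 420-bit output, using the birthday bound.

Step 1: The birthday paradox gives collision probability ~50% after sqrt(2^n) = 2^(n/2) hashes.
Step 2: For 420-bit output: 2^(420/2) = 2^210.
Step 3: Approximately 2^210 hash computations needed.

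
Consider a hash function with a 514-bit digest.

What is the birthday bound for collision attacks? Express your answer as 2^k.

Step 1: The birthday paradox gives collision probability ~50% after sqrt(2^n) = 2^(n/2) hashes.
Step 2: For 514-bit output: 2^(514/2) = 2^257.
Step 3: Approximately 2^257 hash computations needed.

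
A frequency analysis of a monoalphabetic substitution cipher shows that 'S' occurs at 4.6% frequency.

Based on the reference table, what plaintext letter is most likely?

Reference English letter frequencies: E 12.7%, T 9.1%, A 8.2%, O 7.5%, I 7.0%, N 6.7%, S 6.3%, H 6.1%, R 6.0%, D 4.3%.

Step 1: The observed frequency is 4.6%.
Step 2: Compare with English frequencies:
  E: 12.7% (difference: 8.1%)
  T: 9.1% (difference: 4.5%)
  A: 8.2% (difference: 3.6%)
  O: 7.5% (difference: 2.9%)
  I: 7.0% (difference: 2.4%)
  N: 6.7% (difference: 2.1%)
  S: 6.3% (difference: 1.7%)
  H: 6.1% (difference: 1.5%)
  R: 6.0% (difference: 1.4%)
  D: 4.3% (difference: 0.3%) <-- closest
Step 3: 'S' most likely represents 'D' (frequency 4.3%).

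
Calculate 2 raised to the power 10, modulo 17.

Step 1: Compute 2^10 mod 17 step by step, reducing modulo 17 at each step.
  2^1 mod 17 = 2
  2^2 mod 17 = (2 * 2) mod 17 = 4
  2^3 mod 17 = (4 * 2) mod 17 = 8
  2^4 mod 17 = (8 * 2) mod 17 = 16
  2^5 mod 17 = (16 * 2) mod 17 = 15
  2^6 mod 17 = (15 * 2) mod 17 = 13
  2^7 mod 17 = (13 * 2) mod 17 = 9
  2^8 mod 17 = (9 * 2) mod 17 = 1
  2^9 mod 17 = (1 * 2) mod 17 = 2
  2^10 mod 17 = (2 * 2) mod 17 = 4
Step 2: Result = 4.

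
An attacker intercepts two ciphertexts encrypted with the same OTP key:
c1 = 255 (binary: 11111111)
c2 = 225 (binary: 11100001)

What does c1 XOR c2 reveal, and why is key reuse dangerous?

Step 1: c1 XOR c2 = (m1 XOR k) XOR (m2 XOR k).
Step 2: By XOR associativity/commutativity: = m1 XOR m2 XOR k XOR k = m1 XOR m2.
Step 3: 11111111 XOR 11100001 = 00011110 = 30.
Step 4: The key cancels out! An attacker learns m1 XOR m2 = 30, revealing the relationship between plaintexts.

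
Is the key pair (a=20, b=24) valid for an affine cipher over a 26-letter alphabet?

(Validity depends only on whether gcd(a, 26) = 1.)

Step 1: Compute gcd(20, 26).
Step 2: gcd(20, 26) = 2.
Since gcd = 2 != 1, 20 shares a common factor with 26, so it cannot be used.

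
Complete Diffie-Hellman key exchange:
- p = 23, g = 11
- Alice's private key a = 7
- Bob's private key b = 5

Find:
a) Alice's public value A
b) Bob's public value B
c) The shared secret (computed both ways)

Step 1: A = g^a mod p = 11^7 mod 23 = 7.
Step 2: B = g^b mod p = 11^5 mod 23 = 5.
Step 3: Alice computes s = B^a mod p = 5^7 mod 23 = 17.
Step 4: Bob computes s = A^b mod p = 7^5 mod 23 = 17.
Both sides agree: shared secret = 17.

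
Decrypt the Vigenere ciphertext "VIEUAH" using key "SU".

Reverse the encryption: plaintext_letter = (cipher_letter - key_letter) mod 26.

Step 1: Extend key: SUSUSU
Step 2: Decrypt each letter (c - k) mod 26:
  V(21) - S(18) = (21-18) mod 26 = 3 = D
  I(8) - U(20) = (8-20) mod 26 = 14 = O
  E(4) - S(18) = (4-18) mod 26 = 12 = M
  U(20) - U(20) = (20-20) mod 26 = 0 = A
  A(0) - S(18) = (0-18) mod 26 = 8 = I
  H(7) - U(20) = (7-20) mod 26 = 13 = N
Plaintext: DOMAIN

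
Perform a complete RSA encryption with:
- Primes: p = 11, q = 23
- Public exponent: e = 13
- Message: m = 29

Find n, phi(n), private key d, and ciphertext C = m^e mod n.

Step 1: n = 11 * 23 = 253.
Step 2: phi(n) = (11-1)(23-1) = 10 * 22 = 220.
Step 3: Find d = 13^(-1) mod 220 = 17.
  Verify: 13 * 17 = 221 = 1 (mod 220).
Step 4: C = 29^13 mod 253 = 13.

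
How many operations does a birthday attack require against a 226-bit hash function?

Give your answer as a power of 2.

Step 1: The birthday paradox gives collision probability ~50% after sqrt(2^n) = 2^(n/2) hashes.
Step 2: For 226-bit output: 2^(226/2) = 2^113.
Step 3: Approximately 2^113 hash computations needed.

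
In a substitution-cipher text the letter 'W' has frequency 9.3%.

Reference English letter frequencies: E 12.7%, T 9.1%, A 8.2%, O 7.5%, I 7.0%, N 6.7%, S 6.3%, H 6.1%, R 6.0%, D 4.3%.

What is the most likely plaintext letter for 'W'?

Step 1: The observed frequency is 9.3%.
Step 2: Compare with English frequencies:
  E: 12.7% (difference: 3.4%)
  T: 9.1% (difference: 0.2%) <-- closest
  A: 8.2% (difference: 1.1%)
  O: 7.5% (difference: 1.8%)
  I: 7.0% (difference: 2.3%)
  N: 6.7% (difference: 2.6%)
  S: 6.3% (difference: 3.0%)
  H: 6.1% (difference: 3.2%)
  R: 6.0% (difference: 3.3%)
  D: 4.3% (difference: 5.0%)
Step 3: 'W' most likely represents 'T' (frequency 9.1%).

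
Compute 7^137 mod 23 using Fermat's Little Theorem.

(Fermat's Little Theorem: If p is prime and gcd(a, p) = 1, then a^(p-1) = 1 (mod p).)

Step 1: Since 23 is prime, by Fermat's Little Theorem: 7^22 = 1 (mod 23).
Step 2: Reduce exponent: 137 mod 22 = 5.
Step 3: So 7^137 = 7^5 (mod 23).
Step 4: 7^5 mod 23 = 17.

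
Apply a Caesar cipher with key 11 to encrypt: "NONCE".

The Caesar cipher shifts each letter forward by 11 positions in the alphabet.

Step 1: For each letter, shift forward by 11 positions (mod 26).
  N (position 13) -> position (13+11) mod 26 = 24 -> Y
  O (position 14) -> position (14+11) mod 26 = 25 -> Z
  N (position 13) -> position (13+11) mod 26 = 24 -> Y
  C (position 2) -> position (2+11) mod 26 = 13 -> N
  E (position 4) -> position (4+11) mod 26 = 15 -> P
Result: YZYNP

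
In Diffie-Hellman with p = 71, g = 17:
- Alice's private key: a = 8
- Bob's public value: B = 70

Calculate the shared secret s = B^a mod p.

Step 1: s = B^a mod p = 70^8 mod 71.
  70^1 mod 71 = 70
  70^2 mod 71 = (70 * 70) mod 71 = 1
  70^3 mod 71 = (1 * 70) mod 71 = 70
  70^4 mod 71 = (70 * 70) mod 71 = 1
  70^5 mod 71 = (1 * 70) mod 71 = 70
  70^6 mod 71 = (70 * 70) mod 71 = 1
  70^7 mod 71 = (1 * 70) mod 71 = 70
  70^8 mod 71 = (70 * 70) mod 71 = 1
Result: shared secret = 1.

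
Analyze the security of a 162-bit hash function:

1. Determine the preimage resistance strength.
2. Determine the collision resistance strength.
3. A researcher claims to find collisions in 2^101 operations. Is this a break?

Step 1: Preimage resistance requires brute-force of 2^162 operations.
Step 2: Collision resistance (birthday bound) = 2^(162/2) = 2^81.
Step 3: The claimed attack costs 2^101 operations.
Step 4: Since 2^101 >= 2^81, the claimed attack is no faster than the generic birthday attack, so this does not break collision resistance.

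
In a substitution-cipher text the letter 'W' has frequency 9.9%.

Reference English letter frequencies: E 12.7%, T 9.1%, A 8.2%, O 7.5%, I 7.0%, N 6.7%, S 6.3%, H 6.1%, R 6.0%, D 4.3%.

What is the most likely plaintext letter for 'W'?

Step 1: The observed frequency is 9.9%.
Step 2: Compare with English frequencies:
  E: 12.7% (difference: 2.8%)
  T: 9.1% (difference: 0.8%) <-- closest
  A: 8.2% (difference: 1.7%)
  O: 7.5% (difference: 2.4%)
  I: 7.0% (difference: 2.9%)
  N: 6.7% (difference: 3.2%)
  S: 6.3% (difference: 3.6%)
  H: 6.1% (difference: 3.8%)
  R: 6.0% (difference: 3.9%)
  D: 4.3% (difference: 5.6%)
Step 3: 'W' most likely represents 'T' (frequency 9.1%).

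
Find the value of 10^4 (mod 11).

Step 1: Compute 10^4 mod 11 step by step, reducing modulo 11 at each step.
  10^1 mod 11 = 10
  10^2 mod 11 = (10 * 10) mod 11 = 1
  10^3 mod 11 = (1 * 10) mod 11 = 10
  10^4 mod 11 = (10 * 10) mod 11 = 1
Step 2: Result = 1.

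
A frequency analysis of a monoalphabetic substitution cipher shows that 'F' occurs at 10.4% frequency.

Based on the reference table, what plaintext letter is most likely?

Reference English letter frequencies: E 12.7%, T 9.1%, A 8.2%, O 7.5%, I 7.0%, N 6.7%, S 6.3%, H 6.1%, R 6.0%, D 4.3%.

Step 1: The observed frequency is 10.4%.
Step 2: Compare with English frequencies:
  E: 12.7% (difference: 2.3%)
  T: 9.1% (difference: 1.3%) <-- closest
  A: 8.2% (difference: 2.2%)
  O: 7.5% (difference: 2.9%)
  I: 7.0% (difference: 3.4%)
  N: 6.7% (difference: 3.7%)
  S: 6.3% (difference: 4.1%)
  H: 6.1% (difference: 4.3%)
  R: 6.0% (difference: 4.4%)
  D: 4.3% (difference: 6.1%)
Step 3: 'F' most likely represents 'T' (frequency 9.1%).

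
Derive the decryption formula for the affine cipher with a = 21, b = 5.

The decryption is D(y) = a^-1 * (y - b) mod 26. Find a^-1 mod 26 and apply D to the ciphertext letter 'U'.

Step 1: Find a^-1, the modular inverse of 21 mod 26.
Step 2: We need 21 * a^-1 = 1 (mod 26).
Step 3: 21 * 5 = 105 = 4 * 26 + 1, so a^-1 = 5.
Step 4: D(y) = 5(y - 5) mod 26.
Step 5: Apply to 'U' (y = 20): D(20) = 5 * (20 - 5) mod 26 = 5 * 15 mod 26 = 23 -> 'X'.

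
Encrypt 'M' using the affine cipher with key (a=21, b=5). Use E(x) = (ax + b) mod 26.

Step 1: Convert 'M' to number: x = 12.
Step 2: E(12) = (21 * 12 + 5) mod 26 = 257 mod 26 = 23.
Step 3: Convert 23 back to letter: X.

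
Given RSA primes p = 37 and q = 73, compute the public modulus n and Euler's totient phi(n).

Step 1: n = p * q = 37 * 73 = 2701.
Step 2: phi(n) = (p-1)(q-1) = 36 * 72 = 2592.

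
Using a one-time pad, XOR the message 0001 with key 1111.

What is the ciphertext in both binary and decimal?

Step 1: Write out the XOR operation bit by bit:
  Message: 0001
  Key:     1111
  XOR:     1110
Step 2: Convert to decimal: 1110 = 14.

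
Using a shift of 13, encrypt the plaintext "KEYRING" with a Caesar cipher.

Step 1: For each letter, shift forward by 13 positions (mod 26).
  K (position 10) -> position (10+13) mod 26 = 23 -> X
  E (position 4) -> position (4+13) mod 26 = 17 -> R
  Y (position 24) -> position (24+13) mod 26 = 11 -> L
  R (position 17) -> position (17+13) mod 26 = 4 -> E
  I (position 8) -> position (8+13) mod 26 = 21 -> V
  N (position 13) -> position (13+13) mod 26 = 0 -> A
  G (position 6) -> position (6+13) mod 26 = 19 -> T
Result: XRLEVAT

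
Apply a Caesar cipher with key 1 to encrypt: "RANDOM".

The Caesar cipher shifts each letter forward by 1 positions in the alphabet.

Step 1: For each letter, shift forward by 1 positions (mod 26).
  R (position 17) -> position (17+1) mod 26 = 18 -> S
  A (position 0) -> position (0+1) mod 26 = 1 -> B
  N (position 13) -> position (13+1) mod 26 = 14 -> O
  D (position 3) -> position (3+1) mod 26 = 4 -> E
  O (position 14) -> position (14+1) mod 26 = 15 -> P
  M (position 12) -> position (12+1) mod 26 = 13 -> N
Result: SBOEPN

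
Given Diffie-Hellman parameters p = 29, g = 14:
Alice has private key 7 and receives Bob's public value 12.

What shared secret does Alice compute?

Step 1: s = B^a mod p = 12^7 mod 29.
  12^1 mod 29 = 12
  12^2 mod 29 = (12 * 12) mod 29 = 28
  12^3 mod 29 = (28 * 12) mod 29 = 17
  12^4 mod 29 = (17 * 12) mod 29 = 1
  12^5 mod 29 = (1 * 12) mod 29 = 12
  12^6 mod 29 = (12 * 12) mod 29 = 28
  12^7 mod 29 = (28 * 12) mod 29 = 17
Result: shared secret = 17.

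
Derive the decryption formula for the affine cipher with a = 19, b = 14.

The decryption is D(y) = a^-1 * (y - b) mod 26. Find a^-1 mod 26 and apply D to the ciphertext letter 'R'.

Step 1: Find a^-1, the modular inverse of 19 mod 26.
Step 2: We need 19 * a^-1 = 1 (mod 26).
Step 3: 19 * 11 = 209 = 8 * 26 + 1, so a^-1 = 11.
Step 4: D(y) = 11(y - 14) mod 26.
Step 5: Apply to 'R' (y = 17): D(17) = 11 * (17 - 14) mod 26 = 11 * 3 mod 26 = 7 -> 'H'.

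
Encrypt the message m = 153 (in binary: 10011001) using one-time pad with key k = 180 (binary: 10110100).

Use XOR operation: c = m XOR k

Step 1: Write out the XOR operation bit by bit:
  Message: 10011001
  Key:     10110100
  XOR:     00101101
Step 2: Convert to decimal: 00101101 = 45.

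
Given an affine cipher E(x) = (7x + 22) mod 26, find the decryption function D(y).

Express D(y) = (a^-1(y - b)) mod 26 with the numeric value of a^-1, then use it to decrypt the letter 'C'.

Step 1: Find a^-1, the modular inverse of 7 mod 26.
Step 2: We need 7 * a^-1 = 1 (mod 26).
Step 3: 7 * 15 = 105 = 4 * 26 + 1, so a^-1 = 15.
Step 4: D(y) = 15(y - 22) mod 26.
Step 5: Apply to 'C' (y = 2): D(2) = 15 * (2 - 22) mod 26 = 15 * -20 mod 26 = 12 -> 'M'.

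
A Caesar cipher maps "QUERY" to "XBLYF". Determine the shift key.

Step 1: Compare first letters: Q (position 16) -> X (position 23).
Step 2: Shift = (23 - 16) mod 26 = 7.
The shift value is 7.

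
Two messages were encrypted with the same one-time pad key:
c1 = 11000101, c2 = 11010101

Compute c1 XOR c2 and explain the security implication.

Step 1: c1 XOR c2 = (m1 XOR k) XOR (m2 XOR k).
Step 2: By XOR associativity/commutativity: = m1 XOR m2 XOR k XOR k = m1 XOR m2.
Step 3: 11000101 XOR 11010101 = 00010000 = 16.
Step 4: The key cancels out! An attacker learns m1 XOR m2 = 16, revealing the relationship between plaintexts.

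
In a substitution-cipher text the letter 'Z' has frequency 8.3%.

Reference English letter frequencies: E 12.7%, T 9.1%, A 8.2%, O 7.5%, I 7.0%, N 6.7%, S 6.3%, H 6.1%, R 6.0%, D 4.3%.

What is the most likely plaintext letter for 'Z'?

Step 1: The observed frequency is 8.3%.
Step 2: Compare with English frequencies:
  E: 12.7% (difference: 4.4%)
  T: 9.1% (difference: 0.8%)
  A: 8.2% (difference: 0.1%) <-- closest
  O: 7.5% (difference: 0.8%)
  I: 7.0% (difference: 1.3%)
  N: 6.7% (difference: 1.6%)
  S: 6.3% (difference: 2.0%)
  H: 6.1% (difference: 2.2%)
  R: 6.0% (difference: 2.3%)
  D: 4.3% (difference: 4.0%)
Step 3: 'Z' most likely represents 'A' (frequency 8.2%).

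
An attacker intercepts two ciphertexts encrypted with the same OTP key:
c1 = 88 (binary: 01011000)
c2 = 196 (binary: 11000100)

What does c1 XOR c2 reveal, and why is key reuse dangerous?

Step 1: c1 XOR c2 = (m1 XOR k) XOR (m2 XOR k).
Step 2: By XOR associativity/commutativity: = m1 XOR m2 XOR k XOR k = m1 XOR m2.
Step 3: 01011000 XOR 11000100 = 10011100 = 156.
Step 4: The key cancels out! An attacker learns m1 XOR m2 = 156, revealing the relationship between plaintexts.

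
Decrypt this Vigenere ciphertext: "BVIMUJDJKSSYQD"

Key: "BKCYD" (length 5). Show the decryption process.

Step 1: Key 'BKCYD' has length 5. Extended key: BKCYDBKCYDBKCY
Step 2: Decrypt each position:
  B(1) - B(1) = 0 = A
  V(21) - K(10) = 11 = L
  I(8) - C(2) = 6 = G
  M(12) - Y(24) = 14 = O
  U(20) - D(3) = 17 = R
  J(9) - B(1) = 8 = I
  D(3) - K(10) = 19 = T
  J(9) - C(2) = 7 = H
  K(10) - Y(24) = 12 = M
  S(18) - D(3) = 15 = P
  S(18) - B(1) = 17 = R
  Y(24) - K(10) = 14 = O
  Q(16) - C(2) = 14 = O
  D(3) - Y(24) = 5 = F
Plaintext: ALGORITHMPROOF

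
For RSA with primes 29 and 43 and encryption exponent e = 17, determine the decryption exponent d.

Step 1: n = 29 * 43 = 1247.
Step 2: phi(n) = 28 * 42 = 1176.
Step 3: Find d such that 17 * d = 1 (mod 1176).
Step 4: d = 17^(-1) mod 1176 = 761.
Verification: 17 * 761 = 12937 = 11 * 1176 + 1.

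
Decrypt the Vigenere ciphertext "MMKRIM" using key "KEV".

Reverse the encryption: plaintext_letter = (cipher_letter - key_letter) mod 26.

Step 1: Extend key: KEVKEV
Step 2: Decrypt each letter (c - k) mod 26:
  M(12) - K(10) = (12-10) mod 26 = 2 = C
  M(12) - E(4) = (12-4) mod 26 = 8 = I
  K(10) - V(21) = (10-21) mod 26 = 15 = P
  R(17) - K(10) = (17-10) mod 26 = 7 = H
  I(8) - E(4) = (8-4) mod 26 = 4 = E
  M(12) - V(21) = (12-21) mod 26 = 17 = R
Plaintext: CIPHER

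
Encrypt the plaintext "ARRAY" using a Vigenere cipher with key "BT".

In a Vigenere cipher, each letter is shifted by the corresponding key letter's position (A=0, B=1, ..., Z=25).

Step 1: Repeat key to match plaintext length:
  Plaintext: ARRAY
  Key:       BTBTB
Step 2: Encrypt each letter:
  A(0) + B(1) = (0+1) mod 26 = 1 = B
  R(17) + T(19) = (17+19) mod 26 = 10 = K
  R(17) + B(1) = (17+1) mod 26 = 18 = S
  A(0) + T(19) = (0+19) mod 26 = 19 = T
  Y(24) + B(1) = (24+1) mod 26 = 25 = Z
Ciphertext: BKSTZ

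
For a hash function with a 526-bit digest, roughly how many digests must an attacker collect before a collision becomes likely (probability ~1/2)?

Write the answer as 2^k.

Step 1: The birthday paradox gives collision probability ~50% after sqrt(2^n) = 2^(n/2) hashes.
Step 2: For 526-bit output: 2^(526/2) = 2^263.
Step 3: Approximately 2^263 hash computations needed.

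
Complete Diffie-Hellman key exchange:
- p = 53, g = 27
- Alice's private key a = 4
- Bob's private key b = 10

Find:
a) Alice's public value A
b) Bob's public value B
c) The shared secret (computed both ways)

Step 1: A = g^a mod p = 27^4 mod 53 = 10.
Step 2: B = g^b mod p = 27^10 mod 53 = 25.
Step 3: Alice computes s = B^a mod p = 25^4 mod 53 = 15.
Step 4: Bob computes s = A^b mod p = 10^10 mod 53 = 15.
Both sides agree: shared secret = 15.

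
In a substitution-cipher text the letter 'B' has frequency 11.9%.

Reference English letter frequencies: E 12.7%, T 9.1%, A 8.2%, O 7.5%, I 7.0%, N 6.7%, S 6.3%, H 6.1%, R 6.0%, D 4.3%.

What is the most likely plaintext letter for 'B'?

Step 1: The observed frequency is 11.9%.
Step 2: Compare with English frequencies:
  E: 12.7% (difference: 0.8%) <-- closest
  T: 9.1% (difference: 2.8%)
  A: 8.2% (difference: 3.7%)
  O: 7.5% (difference: 4.4%)
  I: 7.0% (difference: 4.9%)
  N: 6.7% (difference: 5.2%)
  S: 6.3% (difference: 5.6%)
  H: 6.1% (difference: 5.8%)
  R: 6.0% (difference: 5.9%)
  D: 4.3% (difference: 7.6%)
Step 3: 'B' most likely represents 'E' (frequency 12.7%).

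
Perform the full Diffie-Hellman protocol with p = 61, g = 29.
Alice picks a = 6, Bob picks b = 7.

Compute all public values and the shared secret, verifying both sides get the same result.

Step 1: A = g^a mod p = 29^6 mod 61 = 60.
Step 2: B = g^b mod p = 29^7 mod 61 = 32.
Step 3: Alice computes s = B^a mod p = 32^6 mod 61 = 60.
Step 4: Bob computes s = A^b mod p = 60^7 mod 61 = 60.
Both sides agree: shared secret = 60.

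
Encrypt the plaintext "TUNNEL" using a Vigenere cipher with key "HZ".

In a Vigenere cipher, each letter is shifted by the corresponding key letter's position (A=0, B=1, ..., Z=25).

Step 1: Repeat key to match plaintext length:
  Plaintext: TUNNEL
  Key:       HZHZHZ
Step 2: Encrypt each letter:
  T(19) + H(7) = (19+7) mod 26 = 0 = A
  U(20) + Z(25) = (20+25) mod 26 = 19 = T
  N(13) + H(7) = (13+7) mod 26 = 20 = U
  N(13) + Z(25) = (13+25) mod 26 = 12 = M
  E(4) + H(7) = (4+7) mod 26 = 11 = L
  L(11) + Z(25) = (11+25) mod 26 = 10 = K
Ciphertext: ATUMLK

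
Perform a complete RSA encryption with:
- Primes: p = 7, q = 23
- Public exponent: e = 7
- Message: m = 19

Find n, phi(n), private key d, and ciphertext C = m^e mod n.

Step 1: n = 7 * 23 = 161.
Step 2: phi(n) = (7-1)(23-1) = 6 * 22 = 132.
Step 3: Find d = 7^(-1) mod 132 = 19.
  Verify: 7 * 19 = 133 = 1 (mod 132).
Step 4: C = 19^7 mod 161 = 61.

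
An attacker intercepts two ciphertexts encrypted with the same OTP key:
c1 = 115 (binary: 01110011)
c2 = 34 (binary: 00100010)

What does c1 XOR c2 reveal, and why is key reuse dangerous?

Step 1: c1 XOR c2 = (m1 XOR k) XOR (m2 XOR k).
Step 2: By XOR associativity/commutativity: = m1 XOR m2 XOR k XOR k = m1 XOR m2.
Step 3: 01110011 XOR 00100010 = 01010001 = 81.
Step 4: The key cancels out! An attacker learns m1 XOR m2 = 81, revealing the relationship between plaintexts.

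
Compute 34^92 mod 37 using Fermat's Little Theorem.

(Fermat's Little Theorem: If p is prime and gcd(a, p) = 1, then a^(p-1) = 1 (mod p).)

Step 1: Since 37 is prime, by Fermat's Little Theorem: 34^36 = 1 (mod 37).
Step 2: Reduce exponent: 92 mod 36 = 20.
Step 3: So 34^92 = 34^20 (mod 37).
Step 4: 34^20 mod 37 = 9.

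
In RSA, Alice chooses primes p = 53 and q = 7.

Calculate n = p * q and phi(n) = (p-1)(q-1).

Step 1: n = p * q = 53 * 7 = 371.
Step 2: phi(n) = (p-1)(q-1) = 52 * 6 = 312.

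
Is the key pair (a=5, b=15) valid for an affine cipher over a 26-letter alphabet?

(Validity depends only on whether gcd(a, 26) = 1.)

Step 1: Compute gcd(5, 26).
Step 2: gcd(5, 26) = 1.
Since gcd = 1, 5 is coprime with 26, so it is a valid key.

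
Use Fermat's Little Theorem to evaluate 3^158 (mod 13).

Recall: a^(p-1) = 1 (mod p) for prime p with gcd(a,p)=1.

Step 1: Since 13 is prime, by Fermat's Little Theorem: 3^12 = 1 (mod 13).
Step 2: Reduce exponent: 158 mod 12 = 2.
Step 3: So 3^158 = 3^2 (mod 13).
Step 4: 3^2 mod 13 = 9.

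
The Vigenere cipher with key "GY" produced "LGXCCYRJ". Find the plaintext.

Step 1: Extend key: GYGYGYGY
Step 2: Decrypt each letter (c - k) mod 26:
  L(11) - G(6) = (11-6) mod 26 = 5 = F
  G(6) - Y(24) = (6-24) mod 26 = 8 = I
  X(23) - G(6) = (23-6) mod 26 = 17 = R
  C(2) - Y(24) = (2-24) mod 26 = 4 = E
  C(2) - G(6) = (2-6) mod 26 = 22 = W
  Y(24) - Y(24) = (24-24) mod 26 = 0 = A
  R(17) - G(6) = (17-6) mod 26 = 11 = L
  J(9) - Y(24) = (9-24) mod 26 = 11 = L
Plaintext: FIREWALL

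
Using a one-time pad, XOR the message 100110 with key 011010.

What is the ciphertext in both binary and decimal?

Step 1: Write out the XOR operation bit by bit:
  Message: 100110
  Key:     011010
  XOR:     111100
Step 2: Convert to decimal: 111100 = 60.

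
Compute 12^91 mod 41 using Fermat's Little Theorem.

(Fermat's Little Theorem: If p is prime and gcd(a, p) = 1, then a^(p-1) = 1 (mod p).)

Step 1: Since 41 is prime, by Fermat's Little Theorem: 12^40 = 1 (mod 41).
Step 2: Reduce exponent: 91 mod 40 = 11.
Step 3: So 12^91 = 12^11 (mod 41).
Step 4: 12^11 mod 41 = 26.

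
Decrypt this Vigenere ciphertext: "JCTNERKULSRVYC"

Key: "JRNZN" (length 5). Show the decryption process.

Step 1: Key 'JRNZN' has length 5. Extended key: JRNZNJRNZNJRNZ
Step 2: Decrypt each position:
  J(9) - J(9) = 0 = A
  C(2) - R(17) = 11 = L
  T(19) - N(13) = 6 = G
  N(13) - Z(25) = 14 = O
  E(4) - N(13) = 17 = R
  R(17) - J(9) = 8 = I
  K(10) - R(17) = 19 = T
  U(20) - N(13) = 7 = H
  L(11) - Z(25) = 12 = M
  S(18) - N(13) = 5 = F
  R(17) - J(9) = 8 = I
  V(21) - R(17) = 4 = E
  Y(24) - N(13) = 11 = L
  C(2) - Z(25) = 3 = D
Plaintext: ALGORITHMFIELD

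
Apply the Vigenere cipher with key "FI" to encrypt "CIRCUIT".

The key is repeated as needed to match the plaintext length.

Step 1: Repeat key to match plaintext length:
  Plaintext: CIRCUIT
  Key:       FIFIFIF
Step 2: Encrypt each letter:
  C(2) + F(5) = (2+5) mod 26 = 7 = H
  I(8) + I(8) = (8+8) mod 26 = 16 = Q
  R(17) + F(5) = (17+5) mod 26 = 22 = W
  C(2) + I(8) = (2+8) mod 26 = 10 = K
  U(20) + F(5) = (20+5) mod 26 = 25 = Z
  I(8) + I(8) = (8+8) mod 26 = 16 = Q
  T(19) + F(5) = (19+5) mod 26 = 24 = Y
Ciphertext: HQWKZQY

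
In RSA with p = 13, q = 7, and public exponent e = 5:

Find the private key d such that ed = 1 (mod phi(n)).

Step 1: n = 13 * 7 = 91.
Step 2: phi(n) = 12 * 6 = 72.
Step 3: Find d such that 5 * d = 1 (mod 72).
Step 4: d = 5^(-1) mod 72 = 29.
Verification: 5 * 29 = 145 = 2 * 72 + 1.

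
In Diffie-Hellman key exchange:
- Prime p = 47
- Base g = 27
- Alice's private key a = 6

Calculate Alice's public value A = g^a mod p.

Step 1: A = g^a mod p = 27^6 mod 47.
  27^1 mod 47 = 27
  27^2 mod 47 = (27 * 27) mod 47 = 24
  27^3 mod 47 = (24 * 27) mod 47 = 37
  27^4 mod 47 = (37 * 27) mod 47 = 12
  27^5 mod 47 = (12 * 27) mod 47 = 42
  27^6 mod 47 = (42 * 27) mod 47 = 6
Result: A = 6.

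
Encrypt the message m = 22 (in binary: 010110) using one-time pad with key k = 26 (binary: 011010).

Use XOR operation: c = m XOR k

Step 1: Write out the XOR operation bit by bit:
  Message: 010110
  Key:     011010
  XOR:     001100
Step 2: Convert to decimal: 001100 = 12.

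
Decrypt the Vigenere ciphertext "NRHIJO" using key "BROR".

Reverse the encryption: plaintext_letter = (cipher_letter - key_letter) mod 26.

Step 1: Extend key: BRORBR
Step 2: Decrypt each letter (c - k) mod 26:
  N(13) - B(1) = (13-1) mod 26 = 12 = M
  R(17) - R(17) = (17-17) mod 26 = 0 = A
  H(7) - O(14) = (7-14) mod 26 = 19 = T
  I(8) - R(17) = (8-17) mod 26 = 17 = R
  J(9) - B(1) = (9-1) mod 26 = 8 = I
  O(14) - R(17) = (14-17) mod 26 = 23 = X
Plaintext: MATRIX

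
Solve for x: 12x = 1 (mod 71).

Step 1: We need x such that 12 * x = 1 (mod 71).
Step 2: Using the extended Euclidean algorithm or trial:
  12 * 6 = 72 = 1 * 71 + 1.
Step 3: Since 72 mod 71 = 1, the inverse is x = 6.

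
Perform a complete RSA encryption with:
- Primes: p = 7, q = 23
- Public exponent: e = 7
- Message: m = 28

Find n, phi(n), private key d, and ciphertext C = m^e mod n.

Step 1: n = 7 * 23 = 161.
Step 2: phi(n) = (7-1)(23-1) = 6 * 22 = 132.
Step 3: Find d = 7^(-1) mod 132 = 19.
  Verify: 7 * 19 = 133 = 1 (mod 132).
Step 4: C = 28^7 mod 161 = 63.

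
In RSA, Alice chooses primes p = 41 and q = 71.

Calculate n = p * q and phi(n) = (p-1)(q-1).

Step 1: n = p * q = 41 * 71 = 2911.
Step 2: phi(n) = (p-1)(q-1) = 40 * 70 = 2800.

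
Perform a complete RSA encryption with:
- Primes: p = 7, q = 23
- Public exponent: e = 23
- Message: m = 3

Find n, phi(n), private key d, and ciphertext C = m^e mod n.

Step 1: n = 7 * 23 = 161.
Step 2: phi(n) = (7-1)(23-1) = 6 * 22 = 132.
Step 3: Find d = 23^(-1) mod 132 = 23.
  Verify: 23 * 23 = 529 = 1 (mod 132).
Step 4: C = 3^23 mod 161 = 26.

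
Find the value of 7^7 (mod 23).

Step 1: Compute 7^7 mod 23 step by step, reducing modulo 23 at each step.
  7^1 mod 23 = 7
  7^2 mod 23 = (7 * 7) mod 23 = 3
  7^3 mod 23 = (3 * 7) mod 23 = 21
  7^4 mod 23 = (21 * 7) mod 23 = 9
  7^5 mod 23 = (9 * 7) mod 23 = 17
  7^6 mod 23 = (17 * 7) mod 23 = 4
  7^7 mod 23 = (4 * 7) mod 23 = 5
Step 2: Result = 5.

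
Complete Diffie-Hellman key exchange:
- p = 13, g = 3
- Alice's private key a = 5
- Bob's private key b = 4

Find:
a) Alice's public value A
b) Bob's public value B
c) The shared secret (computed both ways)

Step 1: A = g^a mod p = 3^5 mod 13 = 9.
Step 2: B = g^b mod p = 3^4 mod 13 = 3.
Step 3: Alice computes s = B^a mod p = 3^5 mod 13 = 9.
Step 4: Bob computes s = A^b mod p = 9^4 mod 13 = 9.
Both sides agree: shared secret = 9.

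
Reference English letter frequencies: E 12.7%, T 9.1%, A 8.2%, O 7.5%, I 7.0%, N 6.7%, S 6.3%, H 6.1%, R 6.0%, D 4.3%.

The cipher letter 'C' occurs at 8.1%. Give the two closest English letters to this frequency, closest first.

Step 1: Observed frequency of 'C' is 8.1%.
Step 2: Compute distances to each reference frequency and sort:
  A (8.2%): difference = 0.1% <-- BEST
  O (7.5%): difference = 0.6% <-- RUNNER-UP
  T (9.1%): difference = 1.0%
  I (7.0%): difference = 1.1%
  N (6.7%): difference = 1.4%
Step 3: Most likely is 'A' (8.2%, diff 0.1%); second most likely is 'O' (7.5%, diff 0.6%).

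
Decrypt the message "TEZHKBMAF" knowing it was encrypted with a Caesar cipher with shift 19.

Step 1: Reverse the shift by subtracting 19 from each letter position.
  T (position 19) -> position (19-19) mod 26 = 0 -> A
  E (position 4) -> position (4-19) mod 26 = 11 -> L
  Z (position 25) -> position (25-19) mod 26 = 6 -> G
  H (position 7) -> position (7-19) mod 26 = 14 -> O
  K (position 10) -> position (10-19) mod 26 = 17 -> R
  B (position 1) -> position (1-19) mod 26 = 8 -> I
  M (position 12) -> position (12-19) mod 26 = 19 -> T
  A (position 0) -> position (0-19) mod 26 = 7 -> H
  F (position 5) -> position (5-19) mod 26 = 12 -> M
Decrypted message: ALGORITHM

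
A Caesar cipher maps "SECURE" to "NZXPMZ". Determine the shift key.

Step 1: Compare first letters: S (position 18) -> N (position 13).
Step 2: Shift = (13 - 18) mod 26 = 21.
The shift value is 21.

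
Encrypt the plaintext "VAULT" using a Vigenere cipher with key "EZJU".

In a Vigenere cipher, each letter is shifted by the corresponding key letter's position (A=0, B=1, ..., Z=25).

Step 1: Repeat key to match plaintext length:
  Plaintext: VAULT
  Key:       EZJUE
Step 2: Encrypt each letter:
  V(21) + E(4) = (21+4) mod 26 = 25 = Z
  A(0) + Z(25) = (0+25) mod 26 = 25 = Z
  U(20) + J(9) = (20+9) mod 26 = 3 = D
  L(11) + U(20) = (11+20) mod 26 = 5 = F
  T(19) + E(4) = (19+4) mod 26 = 23 = X
Ciphertext: ZZDFX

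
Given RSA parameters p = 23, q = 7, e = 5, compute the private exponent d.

Step 1: n = 23 * 7 = 161.
Step 2: phi(n) = 22 * 6 = 132.
Step 3: Find d such that 5 * d = 1 (mod 132).
Step 4: d = 5^(-1) mod 132 = 53.
Verification: 5 * 53 = 265 = 2 * 132 + 1.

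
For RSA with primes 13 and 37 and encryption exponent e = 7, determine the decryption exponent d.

Step 1: n = 13 * 37 = 481.
Step 2: phi(n) = 12 * 36 = 432.
Step 3: Find d such that 7 * d = 1 (mod 432).
Step 4: d = 7^(-1) mod 432 = 247.
Verification: 7 * 247 = 1729 = 4 * 432 + 1.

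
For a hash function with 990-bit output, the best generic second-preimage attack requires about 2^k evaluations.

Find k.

Step 1: The hash has a 990-bit output.
Step 2: Second-preimage resistance means: given a specific input x, it should be infeasible to find a different y with h(y) = h(x).
With a 990-bit output, a generic search for a second preimage costs about 2^990 evaluations (each trial matches the fixed target with probability 2^-990).
Step 3: Security level = 990 bits.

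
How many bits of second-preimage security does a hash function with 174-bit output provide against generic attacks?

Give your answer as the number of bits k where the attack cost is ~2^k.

Step 1: The hash has a 174-bit output.
Step 2: Second-preimage resistance means: given a specific input x, it should be infeasible to find a different y with h(y) = h(x).
With a 174-bit output, a generic search for a second preimage costs about 2^174 evaluations (each trial matches the fixed target with probability 2^-174).
Step 3: Security level = 174 bits.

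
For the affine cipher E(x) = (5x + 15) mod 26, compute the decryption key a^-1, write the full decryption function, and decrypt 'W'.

Step 1: Find a^-1, the modular inverse of 5 mod 26.
Step 2: We need 5 * a^-1 = 1 (mod 26).
Step 3: 5 * 21 = 105 = 4 * 26 + 1, so a^-1 = 21.
Step 4: D(y) = 21(y - 15) mod 26.
Step 5: Apply to 'W' (y = 22): D(22) = 21 * (22 - 15) mod 26 = 21 * 7 mod 26 = 17 -> 'R'.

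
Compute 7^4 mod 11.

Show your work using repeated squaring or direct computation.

Step 1: Compute 7^4 mod 11 step by step, reducing modulo 11 at each step.
  7^1 mod 11 = 7
  7^2 mod 11 = (7 * 7) mod 11 = 5
  7^3 mod 11 = (5 * 7) mod 11 = 2
  7^4 mod 11 = (2 * 7) mod 11 = 3
Step 2: Result = 3.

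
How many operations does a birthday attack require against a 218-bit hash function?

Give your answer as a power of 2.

Step 1: The birthday paradox gives collision probability ~50% after sqrt(2^n) = 2^(n/2) hashes.
Step 2: For 218-bit output: 2^(218/2) = 2^109.
Step 3: Approximately 2^109 hash computations needed.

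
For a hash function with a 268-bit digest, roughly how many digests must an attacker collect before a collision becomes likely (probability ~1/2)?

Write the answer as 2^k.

Step 1: The birthday paradox gives collision probability ~50% after sqrt(2^n) = 2^(n/2) hashes.
Step 2: For 268-bit output: 2^(268/2) = 2^134.
Step 3: Approximately 2^134 hash computations needed.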